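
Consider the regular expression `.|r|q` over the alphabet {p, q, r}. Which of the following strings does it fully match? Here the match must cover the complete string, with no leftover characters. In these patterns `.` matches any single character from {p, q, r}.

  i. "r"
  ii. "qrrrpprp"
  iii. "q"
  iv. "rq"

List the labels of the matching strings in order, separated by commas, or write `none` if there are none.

i, iii

i. "r" → match
ii. "qrrrpprp" → no match
iii. "q" → match
iv. "rq" → no match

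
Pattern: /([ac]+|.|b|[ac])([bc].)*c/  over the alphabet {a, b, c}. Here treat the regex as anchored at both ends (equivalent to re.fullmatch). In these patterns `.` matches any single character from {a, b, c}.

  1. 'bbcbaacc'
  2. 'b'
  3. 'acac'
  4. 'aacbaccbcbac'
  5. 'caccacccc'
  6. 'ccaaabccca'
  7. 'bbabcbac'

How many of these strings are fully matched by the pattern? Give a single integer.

1. 'bbcbaacc' → no match
2. 'b' → no match — must end with 'c'
3. 'acac' → match
4. 'aacbaccbcbac' → match
5. 'caccacccc' → match
6. 'ccaaabccca' → no match — must end with 'c'
7. 'bbabcbac' → match
Total matched: 4

4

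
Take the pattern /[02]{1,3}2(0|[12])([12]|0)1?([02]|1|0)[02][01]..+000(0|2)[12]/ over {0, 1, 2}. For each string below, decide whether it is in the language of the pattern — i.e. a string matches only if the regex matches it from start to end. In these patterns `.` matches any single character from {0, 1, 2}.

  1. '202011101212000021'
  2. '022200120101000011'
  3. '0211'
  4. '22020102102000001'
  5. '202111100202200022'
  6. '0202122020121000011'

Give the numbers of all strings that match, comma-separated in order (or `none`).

1, 4, 5

1 → match
2 → no match
3. '0211' → no match
4 → match
5 → match
6 → no match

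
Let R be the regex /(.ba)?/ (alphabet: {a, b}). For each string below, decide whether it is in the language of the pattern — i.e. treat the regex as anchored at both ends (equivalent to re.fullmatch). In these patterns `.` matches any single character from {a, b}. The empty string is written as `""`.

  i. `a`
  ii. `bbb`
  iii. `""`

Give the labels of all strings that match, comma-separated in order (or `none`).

i → no match
ii → no match
iii → match

iii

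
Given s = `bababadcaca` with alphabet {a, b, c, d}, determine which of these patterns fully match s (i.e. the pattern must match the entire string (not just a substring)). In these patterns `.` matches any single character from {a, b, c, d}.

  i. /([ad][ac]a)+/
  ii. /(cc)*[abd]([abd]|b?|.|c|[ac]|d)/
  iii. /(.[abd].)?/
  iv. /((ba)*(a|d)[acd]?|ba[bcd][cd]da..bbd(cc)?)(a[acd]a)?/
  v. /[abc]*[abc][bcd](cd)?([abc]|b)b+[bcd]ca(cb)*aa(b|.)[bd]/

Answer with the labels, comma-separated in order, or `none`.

iv

i → no match
ii → no match
iii → no match
iv → match
v → no match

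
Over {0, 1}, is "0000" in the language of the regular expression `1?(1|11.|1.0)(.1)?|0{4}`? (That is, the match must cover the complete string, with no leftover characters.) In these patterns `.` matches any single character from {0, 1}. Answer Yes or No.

Yes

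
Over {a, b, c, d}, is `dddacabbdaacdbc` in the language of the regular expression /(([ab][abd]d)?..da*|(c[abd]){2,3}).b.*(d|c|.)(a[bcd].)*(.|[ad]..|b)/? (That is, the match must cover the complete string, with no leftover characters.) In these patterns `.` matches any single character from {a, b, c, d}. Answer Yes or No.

No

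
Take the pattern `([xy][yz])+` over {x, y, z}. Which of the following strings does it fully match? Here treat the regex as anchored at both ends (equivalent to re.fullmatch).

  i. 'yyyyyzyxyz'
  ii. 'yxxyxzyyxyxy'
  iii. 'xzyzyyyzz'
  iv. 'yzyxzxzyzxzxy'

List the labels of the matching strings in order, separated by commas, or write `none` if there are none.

none

i. 'yyyyyzyxyz' → no match
ii. 'yxxyxzyyxyxy' → no match
iii. 'xzyzyyyzz' → no match
iv → no match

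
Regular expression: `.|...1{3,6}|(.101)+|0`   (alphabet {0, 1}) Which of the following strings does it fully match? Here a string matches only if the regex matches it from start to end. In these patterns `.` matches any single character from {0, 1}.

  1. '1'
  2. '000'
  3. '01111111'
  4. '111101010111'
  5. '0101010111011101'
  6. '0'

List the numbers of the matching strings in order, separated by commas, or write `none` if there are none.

1, 3, 5, 6

1 → match
2 → no match
3 → match
4 → no match
5 → match
6 → match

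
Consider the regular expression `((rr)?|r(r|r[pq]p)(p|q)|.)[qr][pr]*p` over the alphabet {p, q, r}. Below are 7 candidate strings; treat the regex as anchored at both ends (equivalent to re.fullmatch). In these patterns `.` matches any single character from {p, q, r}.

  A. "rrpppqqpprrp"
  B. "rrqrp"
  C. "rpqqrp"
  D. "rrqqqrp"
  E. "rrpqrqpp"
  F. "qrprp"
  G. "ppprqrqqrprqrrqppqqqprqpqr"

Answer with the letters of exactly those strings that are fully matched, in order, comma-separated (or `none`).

A → no match
B → match
C → no match
D → no match
E → no match
F → match
G → no match — must end with "p"

B, F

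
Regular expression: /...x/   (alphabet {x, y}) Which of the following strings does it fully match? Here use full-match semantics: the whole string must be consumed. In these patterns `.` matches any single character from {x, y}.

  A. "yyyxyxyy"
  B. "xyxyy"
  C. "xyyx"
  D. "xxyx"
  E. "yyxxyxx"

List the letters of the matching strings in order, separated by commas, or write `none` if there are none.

A → no match — must end with "x"
B → no match — must end with "x"
C → match
D → match
E → no match

C, D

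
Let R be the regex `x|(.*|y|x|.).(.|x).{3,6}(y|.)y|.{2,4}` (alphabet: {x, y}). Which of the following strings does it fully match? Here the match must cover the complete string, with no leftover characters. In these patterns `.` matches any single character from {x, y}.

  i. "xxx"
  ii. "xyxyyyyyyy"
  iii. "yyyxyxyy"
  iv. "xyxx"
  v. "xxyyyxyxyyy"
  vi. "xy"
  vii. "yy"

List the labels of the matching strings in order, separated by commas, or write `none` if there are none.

i → match
ii → match
iii → match
iv → match
v → match
vi → match
vii → match

i, ii, iii, iv, v, vi, vii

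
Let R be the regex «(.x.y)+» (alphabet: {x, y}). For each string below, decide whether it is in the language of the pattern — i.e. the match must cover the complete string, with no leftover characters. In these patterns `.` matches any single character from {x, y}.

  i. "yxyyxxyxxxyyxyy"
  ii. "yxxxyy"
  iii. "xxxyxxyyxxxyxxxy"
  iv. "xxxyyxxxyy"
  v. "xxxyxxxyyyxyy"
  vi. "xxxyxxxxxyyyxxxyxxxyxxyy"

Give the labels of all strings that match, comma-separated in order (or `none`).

i → no match
ii → no match
iii → match
iv → no match
v → no match
vi → no match

iii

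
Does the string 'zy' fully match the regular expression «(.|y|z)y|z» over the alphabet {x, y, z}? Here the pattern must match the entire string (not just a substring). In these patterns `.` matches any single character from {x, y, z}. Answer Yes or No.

Yes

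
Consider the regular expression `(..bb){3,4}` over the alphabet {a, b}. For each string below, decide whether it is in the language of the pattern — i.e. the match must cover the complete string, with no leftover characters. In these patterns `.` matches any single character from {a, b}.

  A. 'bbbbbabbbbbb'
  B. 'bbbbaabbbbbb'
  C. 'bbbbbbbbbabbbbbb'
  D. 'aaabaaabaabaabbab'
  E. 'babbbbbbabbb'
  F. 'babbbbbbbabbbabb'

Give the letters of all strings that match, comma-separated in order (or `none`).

A, B, C, E, F

A → match
B → match
C → match
D → no match — must end with 'bb'
E → match
F → match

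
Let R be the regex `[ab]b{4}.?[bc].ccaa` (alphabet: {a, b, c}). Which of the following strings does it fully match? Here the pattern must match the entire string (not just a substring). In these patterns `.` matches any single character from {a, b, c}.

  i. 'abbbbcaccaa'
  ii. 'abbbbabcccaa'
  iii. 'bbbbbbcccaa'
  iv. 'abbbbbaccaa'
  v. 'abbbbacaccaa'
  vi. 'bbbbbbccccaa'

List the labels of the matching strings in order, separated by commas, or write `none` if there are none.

i, ii, iii, iv, v, vi

i → match
ii → match
iii → match
iv → match
v → match
vi → match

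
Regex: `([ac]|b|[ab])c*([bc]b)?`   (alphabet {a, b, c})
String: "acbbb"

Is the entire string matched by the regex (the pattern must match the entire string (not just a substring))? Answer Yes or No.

No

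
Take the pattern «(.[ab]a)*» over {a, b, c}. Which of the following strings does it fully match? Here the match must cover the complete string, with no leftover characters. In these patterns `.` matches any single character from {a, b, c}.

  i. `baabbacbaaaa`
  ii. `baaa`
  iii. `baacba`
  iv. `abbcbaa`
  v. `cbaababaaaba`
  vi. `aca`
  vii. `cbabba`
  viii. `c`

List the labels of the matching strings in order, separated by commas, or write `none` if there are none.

i → match
ii → no match
iii → match
iv → no match
v → match
vi → no match
vii → match
viii → no match

i, iii, v, vii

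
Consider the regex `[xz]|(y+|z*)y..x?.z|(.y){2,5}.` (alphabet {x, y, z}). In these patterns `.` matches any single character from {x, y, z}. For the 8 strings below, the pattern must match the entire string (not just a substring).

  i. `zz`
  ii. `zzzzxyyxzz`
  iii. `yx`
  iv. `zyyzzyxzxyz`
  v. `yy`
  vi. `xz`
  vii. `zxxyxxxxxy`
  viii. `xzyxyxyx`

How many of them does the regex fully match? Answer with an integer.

0

i → no match
ii → no match
iii → no match
iv → no match
v → no match
vi → no match
vii → no match
viii → no match
Total matched: 0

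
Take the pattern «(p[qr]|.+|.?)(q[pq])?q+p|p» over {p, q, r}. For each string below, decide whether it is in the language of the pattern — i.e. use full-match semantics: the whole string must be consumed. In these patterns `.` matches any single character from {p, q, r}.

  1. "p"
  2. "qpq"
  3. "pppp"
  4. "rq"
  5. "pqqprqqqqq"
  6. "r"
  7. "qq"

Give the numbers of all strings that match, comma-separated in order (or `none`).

1 → match
2 → no match
3 → no match
4 → no match
5 → no match
6 → no match
7 → no match

1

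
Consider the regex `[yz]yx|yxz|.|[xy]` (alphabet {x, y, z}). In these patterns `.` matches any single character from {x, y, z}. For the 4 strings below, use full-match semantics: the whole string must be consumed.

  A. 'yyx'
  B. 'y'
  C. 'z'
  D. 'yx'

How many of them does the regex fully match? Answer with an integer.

3

A → match
B → match
C → match
D → no match
Total matched: 3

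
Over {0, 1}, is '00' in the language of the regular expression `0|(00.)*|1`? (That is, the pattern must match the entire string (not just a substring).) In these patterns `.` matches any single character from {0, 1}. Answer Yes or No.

No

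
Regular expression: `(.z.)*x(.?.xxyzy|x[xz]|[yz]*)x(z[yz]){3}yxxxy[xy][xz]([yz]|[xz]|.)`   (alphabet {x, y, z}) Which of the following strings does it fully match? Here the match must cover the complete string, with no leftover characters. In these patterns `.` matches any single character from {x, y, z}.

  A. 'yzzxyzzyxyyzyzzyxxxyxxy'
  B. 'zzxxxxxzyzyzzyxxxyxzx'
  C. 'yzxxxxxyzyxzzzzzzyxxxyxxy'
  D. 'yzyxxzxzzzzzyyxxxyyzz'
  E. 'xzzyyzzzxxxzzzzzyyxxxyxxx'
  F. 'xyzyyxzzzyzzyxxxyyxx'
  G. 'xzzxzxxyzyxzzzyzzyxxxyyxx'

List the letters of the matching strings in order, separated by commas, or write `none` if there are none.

A → no match
B → match
C → match
D → match
E → no match
F → match
G → match

B, C, D, F, G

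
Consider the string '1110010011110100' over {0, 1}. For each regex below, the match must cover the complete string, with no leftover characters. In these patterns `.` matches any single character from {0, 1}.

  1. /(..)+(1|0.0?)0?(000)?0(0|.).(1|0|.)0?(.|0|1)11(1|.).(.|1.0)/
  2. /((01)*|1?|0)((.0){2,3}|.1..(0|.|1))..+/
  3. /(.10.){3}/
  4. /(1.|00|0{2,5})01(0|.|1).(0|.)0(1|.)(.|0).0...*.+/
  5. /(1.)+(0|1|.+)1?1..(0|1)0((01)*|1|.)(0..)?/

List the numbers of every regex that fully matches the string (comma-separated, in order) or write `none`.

1, 2, 5

1 → match
2 → match
3 → no match
4 → no match
5 → match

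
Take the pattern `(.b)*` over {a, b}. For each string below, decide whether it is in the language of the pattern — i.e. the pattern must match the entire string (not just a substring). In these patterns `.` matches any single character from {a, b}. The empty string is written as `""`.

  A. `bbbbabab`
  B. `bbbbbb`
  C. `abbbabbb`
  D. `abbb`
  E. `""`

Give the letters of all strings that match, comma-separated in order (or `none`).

A → match
B → match
C → match
D → match
E → match

A, B, C, D, E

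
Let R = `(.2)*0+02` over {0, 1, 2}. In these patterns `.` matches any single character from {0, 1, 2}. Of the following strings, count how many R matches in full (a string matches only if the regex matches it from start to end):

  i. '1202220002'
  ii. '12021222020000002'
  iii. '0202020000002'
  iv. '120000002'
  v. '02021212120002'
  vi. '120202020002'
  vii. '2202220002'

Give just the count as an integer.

7

i. '1202220002' → match
ii → match
iii → match
iv. '120000002' → match
v → match
vi. '120202020002' → match
vii. '2202220002' → match
Total matched: 7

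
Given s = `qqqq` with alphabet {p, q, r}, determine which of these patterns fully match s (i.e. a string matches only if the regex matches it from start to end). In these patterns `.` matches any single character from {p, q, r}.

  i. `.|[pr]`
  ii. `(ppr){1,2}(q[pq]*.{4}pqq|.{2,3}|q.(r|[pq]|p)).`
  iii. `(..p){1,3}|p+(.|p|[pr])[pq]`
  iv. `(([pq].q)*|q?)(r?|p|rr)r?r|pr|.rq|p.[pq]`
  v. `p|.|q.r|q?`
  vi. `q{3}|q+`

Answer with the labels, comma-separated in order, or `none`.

i → no match
ii → no match — must start with `ppr`
iii → no match
iv → no match
v → no match
vi → match

vi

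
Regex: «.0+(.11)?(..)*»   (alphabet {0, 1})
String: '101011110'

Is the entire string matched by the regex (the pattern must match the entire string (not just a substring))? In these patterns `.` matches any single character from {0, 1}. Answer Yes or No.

No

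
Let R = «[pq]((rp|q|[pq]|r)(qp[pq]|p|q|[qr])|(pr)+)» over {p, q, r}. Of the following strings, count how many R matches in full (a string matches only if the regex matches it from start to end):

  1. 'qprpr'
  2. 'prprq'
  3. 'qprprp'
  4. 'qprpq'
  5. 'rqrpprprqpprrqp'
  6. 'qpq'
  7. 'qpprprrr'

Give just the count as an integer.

1 → match
2 → no match
3 → no match
4 → no match
5 → no match
6 → match
7 → no match
Total matched: 2

2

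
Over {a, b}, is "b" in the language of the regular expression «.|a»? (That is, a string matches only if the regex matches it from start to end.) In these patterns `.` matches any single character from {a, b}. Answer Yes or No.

Yes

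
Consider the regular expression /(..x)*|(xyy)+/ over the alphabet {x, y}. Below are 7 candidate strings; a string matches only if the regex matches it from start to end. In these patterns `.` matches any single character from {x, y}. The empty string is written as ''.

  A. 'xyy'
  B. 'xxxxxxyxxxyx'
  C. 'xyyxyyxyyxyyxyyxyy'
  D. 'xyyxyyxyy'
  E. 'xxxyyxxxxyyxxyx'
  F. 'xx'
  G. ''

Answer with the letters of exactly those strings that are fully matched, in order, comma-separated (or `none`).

A, B, C, D, E, G

A → match
B → match
C → match
D → match
E → match
F → no match
G → match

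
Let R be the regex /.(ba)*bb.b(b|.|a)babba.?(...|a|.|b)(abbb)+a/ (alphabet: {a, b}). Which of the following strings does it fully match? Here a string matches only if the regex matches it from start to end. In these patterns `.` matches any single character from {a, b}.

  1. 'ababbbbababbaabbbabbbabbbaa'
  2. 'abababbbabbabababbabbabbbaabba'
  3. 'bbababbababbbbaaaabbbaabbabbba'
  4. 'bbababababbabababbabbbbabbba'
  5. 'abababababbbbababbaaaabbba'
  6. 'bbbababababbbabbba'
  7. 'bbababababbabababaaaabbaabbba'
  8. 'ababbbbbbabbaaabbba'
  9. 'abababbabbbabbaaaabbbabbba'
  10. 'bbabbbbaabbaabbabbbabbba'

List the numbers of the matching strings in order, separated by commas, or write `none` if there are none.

4, 5, 8, 9

1 → no match — must end with 'abbba'
2 → no match — must end with 'abbba'
3 → no match
4 → match
5 → match
6 → no match
7 → no match
8 → match
9 → match
10 → no match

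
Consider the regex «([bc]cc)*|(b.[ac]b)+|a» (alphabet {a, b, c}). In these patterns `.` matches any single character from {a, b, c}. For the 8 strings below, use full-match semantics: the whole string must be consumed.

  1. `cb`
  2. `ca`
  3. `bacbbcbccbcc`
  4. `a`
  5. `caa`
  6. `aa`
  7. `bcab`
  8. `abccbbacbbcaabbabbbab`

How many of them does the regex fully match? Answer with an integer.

2

1. `cb` → no match
2. `ca` → no match
3. `bacbbcbccbcc` → no match
4. `a` → match
5. `caa` → no match
6. `aa` → no match
7. `bcab` → match
8 → no match
Total matched: 2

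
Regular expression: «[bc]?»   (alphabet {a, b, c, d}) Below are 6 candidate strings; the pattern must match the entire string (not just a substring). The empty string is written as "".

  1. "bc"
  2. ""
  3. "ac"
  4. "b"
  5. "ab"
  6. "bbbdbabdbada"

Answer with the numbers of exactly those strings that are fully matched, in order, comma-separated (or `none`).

1 → no match
2 → match
3 → no match
4 → match
5 → no match
6 → no match

2, 4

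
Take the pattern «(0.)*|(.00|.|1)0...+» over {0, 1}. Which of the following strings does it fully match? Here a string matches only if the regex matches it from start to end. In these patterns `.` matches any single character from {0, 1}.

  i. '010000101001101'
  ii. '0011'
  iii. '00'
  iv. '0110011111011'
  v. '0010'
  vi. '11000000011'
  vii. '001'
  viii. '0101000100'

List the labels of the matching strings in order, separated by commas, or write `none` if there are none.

i → no match
ii → no match
iii → match
iv → no match
v → no match
vi → no match
vii → no match
viii → match

iii, viii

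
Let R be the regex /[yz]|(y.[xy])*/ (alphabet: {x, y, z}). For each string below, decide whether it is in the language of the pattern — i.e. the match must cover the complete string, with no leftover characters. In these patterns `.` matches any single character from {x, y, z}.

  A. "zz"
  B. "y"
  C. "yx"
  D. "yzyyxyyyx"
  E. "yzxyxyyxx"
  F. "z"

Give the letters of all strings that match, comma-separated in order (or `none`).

A → no match
B → match
C → no match
D → match
E → match
F → match

B, D, E, F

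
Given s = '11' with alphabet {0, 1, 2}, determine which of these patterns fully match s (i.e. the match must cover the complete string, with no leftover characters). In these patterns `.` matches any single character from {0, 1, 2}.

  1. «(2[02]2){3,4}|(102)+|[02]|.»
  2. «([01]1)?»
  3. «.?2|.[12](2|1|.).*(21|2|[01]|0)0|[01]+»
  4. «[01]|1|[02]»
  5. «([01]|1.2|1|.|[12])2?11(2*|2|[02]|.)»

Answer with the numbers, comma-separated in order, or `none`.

1 → no match
2 → match
3 → match
4 → no match
5 → no match

2, 3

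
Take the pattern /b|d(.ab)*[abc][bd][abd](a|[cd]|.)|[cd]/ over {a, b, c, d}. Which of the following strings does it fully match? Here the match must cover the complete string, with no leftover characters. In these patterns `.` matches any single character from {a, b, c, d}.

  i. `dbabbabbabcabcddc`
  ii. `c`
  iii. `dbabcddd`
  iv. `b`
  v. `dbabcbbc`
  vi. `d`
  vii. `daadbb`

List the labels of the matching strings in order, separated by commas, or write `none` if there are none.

i, ii, iii, iv, v, vi

i → match
ii → match
iii → match
iv → match
v → match
vi → match
vii → no match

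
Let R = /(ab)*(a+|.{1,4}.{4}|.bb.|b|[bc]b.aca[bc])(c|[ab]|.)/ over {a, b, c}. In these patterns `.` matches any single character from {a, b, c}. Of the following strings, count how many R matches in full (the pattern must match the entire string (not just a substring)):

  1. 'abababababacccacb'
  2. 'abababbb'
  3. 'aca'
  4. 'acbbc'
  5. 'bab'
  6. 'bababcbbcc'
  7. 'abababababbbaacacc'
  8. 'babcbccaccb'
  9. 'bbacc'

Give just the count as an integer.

3

1 → match
2. 'abababbb' → match
3. 'aca' → no match
4. 'acbbc' → no match
5. 'bab' → no match
6. 'bababcbbcc' → no match
7 → match
8. 'babcbccaccb' → no match
9. 'bbacc' → no match
Total matched: 3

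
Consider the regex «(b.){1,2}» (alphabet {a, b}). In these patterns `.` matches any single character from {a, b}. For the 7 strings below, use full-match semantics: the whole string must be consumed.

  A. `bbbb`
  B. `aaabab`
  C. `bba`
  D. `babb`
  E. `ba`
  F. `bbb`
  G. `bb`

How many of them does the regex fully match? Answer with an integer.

4

A. `bbbb` → match
B. `aaabab` → no match — must start with `b`
C. `bba` → no match
D. `babb` → match
E. `ba` → match
F. `bbb` → no match
G. `bb` → match
Total matched: 4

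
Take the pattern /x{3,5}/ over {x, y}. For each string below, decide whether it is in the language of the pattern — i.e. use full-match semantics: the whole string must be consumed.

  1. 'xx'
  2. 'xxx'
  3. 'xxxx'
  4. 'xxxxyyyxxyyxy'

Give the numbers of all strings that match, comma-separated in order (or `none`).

1 → no match
2 → match
3 → match
4 → no match — must end with 'x'

2, 3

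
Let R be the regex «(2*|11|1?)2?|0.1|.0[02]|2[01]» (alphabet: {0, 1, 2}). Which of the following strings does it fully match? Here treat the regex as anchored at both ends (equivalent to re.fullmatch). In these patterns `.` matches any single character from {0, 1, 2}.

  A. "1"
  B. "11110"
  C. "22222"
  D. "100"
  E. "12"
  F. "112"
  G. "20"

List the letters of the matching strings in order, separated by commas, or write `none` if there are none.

A. "1" → match
B. "11110" → no match
C. "22222" → match
D. "100" → match
E. "12" → match
F. "112" → match
G. "20" → match

A, C, D, E, F, G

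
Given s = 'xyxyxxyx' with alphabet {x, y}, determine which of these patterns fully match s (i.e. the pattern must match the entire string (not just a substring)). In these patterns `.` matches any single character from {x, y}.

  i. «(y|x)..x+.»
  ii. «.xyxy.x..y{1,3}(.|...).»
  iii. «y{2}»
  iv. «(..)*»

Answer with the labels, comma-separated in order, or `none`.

i → no match
ii → no match
iii → no match — must start with 'y'
iv → match

iv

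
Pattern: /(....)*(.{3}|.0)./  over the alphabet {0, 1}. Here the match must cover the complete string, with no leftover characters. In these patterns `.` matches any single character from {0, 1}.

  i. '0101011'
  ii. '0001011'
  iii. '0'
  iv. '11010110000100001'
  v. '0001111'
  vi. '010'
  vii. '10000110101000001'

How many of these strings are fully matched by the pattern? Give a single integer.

0

i → no match
ii → no match
iii → no match
iv → no match
v → no match
vi → no match
vii → no match
Total matched: 0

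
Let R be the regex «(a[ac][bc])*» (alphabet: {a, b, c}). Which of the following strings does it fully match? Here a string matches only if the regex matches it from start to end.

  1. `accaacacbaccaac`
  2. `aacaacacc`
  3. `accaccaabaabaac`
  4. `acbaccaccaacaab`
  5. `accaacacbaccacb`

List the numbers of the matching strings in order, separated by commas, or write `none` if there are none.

1 → match
2 → match
3 → match
4 → match
5 → match

1, 2, 3, 4, 5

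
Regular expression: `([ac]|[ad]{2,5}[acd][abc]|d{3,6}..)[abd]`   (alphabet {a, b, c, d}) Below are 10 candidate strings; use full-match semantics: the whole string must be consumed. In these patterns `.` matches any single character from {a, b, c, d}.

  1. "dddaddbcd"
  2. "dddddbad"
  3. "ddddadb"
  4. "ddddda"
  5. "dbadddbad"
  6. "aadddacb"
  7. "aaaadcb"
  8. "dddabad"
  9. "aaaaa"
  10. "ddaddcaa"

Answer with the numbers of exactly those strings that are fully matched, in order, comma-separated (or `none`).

1 → no match
2 → match
3 → match
4 → match
5 → no match
6 → match
7 → match
8 → no match
9 → match
10 → match

2, 3, 4, 6, 7, 9, 10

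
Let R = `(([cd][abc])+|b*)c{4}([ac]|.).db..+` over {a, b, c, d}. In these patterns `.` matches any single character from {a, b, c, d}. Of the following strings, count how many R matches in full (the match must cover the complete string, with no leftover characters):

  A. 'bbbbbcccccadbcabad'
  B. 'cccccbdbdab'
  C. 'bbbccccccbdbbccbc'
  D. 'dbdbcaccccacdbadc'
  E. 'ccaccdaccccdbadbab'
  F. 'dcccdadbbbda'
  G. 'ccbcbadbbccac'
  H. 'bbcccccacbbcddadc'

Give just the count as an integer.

A → match
B → match
C → no match
D → match
E → no match
F → no match
G → no match
H → no match
Total matched: 3

3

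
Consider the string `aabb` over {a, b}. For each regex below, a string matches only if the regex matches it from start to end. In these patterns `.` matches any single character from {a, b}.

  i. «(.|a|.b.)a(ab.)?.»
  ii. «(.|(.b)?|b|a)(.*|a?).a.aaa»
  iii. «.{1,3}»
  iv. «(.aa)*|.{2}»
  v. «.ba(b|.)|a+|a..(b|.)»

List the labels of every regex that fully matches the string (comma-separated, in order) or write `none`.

i → no match
ii → no match — must end with `aaa`
iii → no match
iv → no match
v → match

v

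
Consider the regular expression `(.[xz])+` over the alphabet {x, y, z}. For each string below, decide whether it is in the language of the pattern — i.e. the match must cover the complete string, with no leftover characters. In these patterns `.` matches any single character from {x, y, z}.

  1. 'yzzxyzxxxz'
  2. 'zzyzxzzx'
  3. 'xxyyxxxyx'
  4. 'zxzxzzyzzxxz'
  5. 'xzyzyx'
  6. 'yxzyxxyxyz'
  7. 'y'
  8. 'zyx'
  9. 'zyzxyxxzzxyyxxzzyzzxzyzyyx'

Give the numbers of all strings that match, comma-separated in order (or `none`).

1 → match
2 → match
3 → no match
4 → match
5 → match
6 → no match
7 → no match
8 → no match
9 → no match

1, 2, 4, 5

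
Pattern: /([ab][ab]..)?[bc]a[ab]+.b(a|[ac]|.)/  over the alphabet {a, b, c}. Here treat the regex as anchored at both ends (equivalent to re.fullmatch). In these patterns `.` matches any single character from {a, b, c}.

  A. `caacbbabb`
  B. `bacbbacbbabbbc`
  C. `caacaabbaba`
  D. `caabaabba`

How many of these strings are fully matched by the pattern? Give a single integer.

A. `caacbbabb` → no match
B → no match
C. `caacaabbaba` → no match
D. `caabaabba` → match
Total matched: 1

1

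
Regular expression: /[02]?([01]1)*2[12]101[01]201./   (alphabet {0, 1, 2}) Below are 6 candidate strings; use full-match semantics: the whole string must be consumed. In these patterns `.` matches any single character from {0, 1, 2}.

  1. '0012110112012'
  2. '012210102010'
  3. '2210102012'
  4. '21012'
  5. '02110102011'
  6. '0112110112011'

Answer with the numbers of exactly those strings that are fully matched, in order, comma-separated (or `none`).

1 → match
2 → match
3 → match
4 → no match
5 → match
6 → match

1, 2, 3, 5, 6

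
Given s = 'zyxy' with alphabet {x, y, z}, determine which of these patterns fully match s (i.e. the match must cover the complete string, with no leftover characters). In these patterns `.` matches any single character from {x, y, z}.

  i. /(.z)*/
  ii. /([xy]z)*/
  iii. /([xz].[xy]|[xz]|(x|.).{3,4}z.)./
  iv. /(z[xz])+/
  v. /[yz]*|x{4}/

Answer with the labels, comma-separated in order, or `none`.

iii

i → no match
ii → no match
iii → match
iv → no match
v → no match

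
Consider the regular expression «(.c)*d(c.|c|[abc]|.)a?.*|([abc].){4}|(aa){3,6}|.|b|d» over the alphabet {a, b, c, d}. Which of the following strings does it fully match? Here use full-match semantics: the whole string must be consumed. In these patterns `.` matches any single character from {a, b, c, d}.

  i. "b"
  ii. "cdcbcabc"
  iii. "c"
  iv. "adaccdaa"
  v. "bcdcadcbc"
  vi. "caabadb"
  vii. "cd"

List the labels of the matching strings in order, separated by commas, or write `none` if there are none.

i, ii, iii, iv, v

i → match
ii → match
iii → match
iv → match
v → match
vi → no match
vii → no match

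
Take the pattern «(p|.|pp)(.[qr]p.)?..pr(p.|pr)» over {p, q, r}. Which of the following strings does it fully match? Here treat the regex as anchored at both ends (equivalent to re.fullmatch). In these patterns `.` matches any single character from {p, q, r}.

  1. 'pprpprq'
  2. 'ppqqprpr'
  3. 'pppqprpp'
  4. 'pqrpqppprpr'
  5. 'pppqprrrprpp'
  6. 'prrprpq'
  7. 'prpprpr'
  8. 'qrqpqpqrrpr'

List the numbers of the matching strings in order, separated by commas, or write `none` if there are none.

1 → no match
2 → match
3 → match
4 → match
5 → match
6 → match
7 → match
8 → no match

2, 3, 4, 5, 6, 7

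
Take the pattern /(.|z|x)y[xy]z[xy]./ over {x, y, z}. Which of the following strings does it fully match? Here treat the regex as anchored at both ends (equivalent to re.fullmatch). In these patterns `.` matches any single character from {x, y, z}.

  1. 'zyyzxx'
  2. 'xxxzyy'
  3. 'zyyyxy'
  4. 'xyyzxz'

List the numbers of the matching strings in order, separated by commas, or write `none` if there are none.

1, 4

1 → match
2 → no match
3 → no match
4 → match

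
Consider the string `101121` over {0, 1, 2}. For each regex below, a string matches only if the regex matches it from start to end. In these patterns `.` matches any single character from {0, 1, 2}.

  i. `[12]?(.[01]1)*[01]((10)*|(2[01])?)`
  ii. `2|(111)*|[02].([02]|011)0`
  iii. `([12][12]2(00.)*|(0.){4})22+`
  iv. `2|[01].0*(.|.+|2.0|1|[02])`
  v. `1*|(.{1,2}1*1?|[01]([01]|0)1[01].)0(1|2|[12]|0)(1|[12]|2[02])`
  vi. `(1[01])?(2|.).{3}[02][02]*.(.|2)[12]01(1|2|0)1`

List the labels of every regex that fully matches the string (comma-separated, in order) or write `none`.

i → match
ii → no match
iii → no match — must end with `2`
iv → match
v → no match
vi → no match

i, iv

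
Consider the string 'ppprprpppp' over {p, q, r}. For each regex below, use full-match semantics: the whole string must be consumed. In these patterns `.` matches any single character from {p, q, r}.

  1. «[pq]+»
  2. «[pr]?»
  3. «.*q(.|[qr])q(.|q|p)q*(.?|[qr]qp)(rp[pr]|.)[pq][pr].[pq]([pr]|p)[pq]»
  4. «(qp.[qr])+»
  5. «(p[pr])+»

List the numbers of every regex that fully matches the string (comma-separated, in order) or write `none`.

5

1 → no match
2 → no match
3 → no match
4 → no match — must start with 'qp'
5 → match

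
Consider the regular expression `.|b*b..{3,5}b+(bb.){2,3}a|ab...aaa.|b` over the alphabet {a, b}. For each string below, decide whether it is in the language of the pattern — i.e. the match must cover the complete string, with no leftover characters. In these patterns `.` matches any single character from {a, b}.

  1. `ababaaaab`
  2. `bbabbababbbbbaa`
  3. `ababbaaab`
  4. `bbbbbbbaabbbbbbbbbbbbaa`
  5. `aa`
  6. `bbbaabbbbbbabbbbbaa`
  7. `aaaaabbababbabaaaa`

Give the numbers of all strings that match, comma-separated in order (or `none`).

1 → match
2 → no match
3 → match
4 → match
5 → no match
6 → match
7 → no match

1, 3, 4, 6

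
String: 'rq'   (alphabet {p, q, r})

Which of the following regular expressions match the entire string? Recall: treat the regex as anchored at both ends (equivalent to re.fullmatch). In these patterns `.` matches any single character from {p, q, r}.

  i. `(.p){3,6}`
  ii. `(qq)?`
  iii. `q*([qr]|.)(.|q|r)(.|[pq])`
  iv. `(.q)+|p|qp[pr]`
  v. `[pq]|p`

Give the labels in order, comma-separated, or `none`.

iv

i → no match — must end with 'p'
ii → no match
iii → no match
iv → match
v → no match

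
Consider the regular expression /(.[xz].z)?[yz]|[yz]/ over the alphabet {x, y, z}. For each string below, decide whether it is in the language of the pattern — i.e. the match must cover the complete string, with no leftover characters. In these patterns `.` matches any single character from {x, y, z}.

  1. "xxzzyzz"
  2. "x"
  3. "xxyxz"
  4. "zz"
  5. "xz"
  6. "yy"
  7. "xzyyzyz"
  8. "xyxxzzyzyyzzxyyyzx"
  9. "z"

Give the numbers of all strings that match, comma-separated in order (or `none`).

1 → no match
2 → no match
3 → no match
4 → no match
5 → no match
6 → no match
7 → no match
8 → no match
9 → match

9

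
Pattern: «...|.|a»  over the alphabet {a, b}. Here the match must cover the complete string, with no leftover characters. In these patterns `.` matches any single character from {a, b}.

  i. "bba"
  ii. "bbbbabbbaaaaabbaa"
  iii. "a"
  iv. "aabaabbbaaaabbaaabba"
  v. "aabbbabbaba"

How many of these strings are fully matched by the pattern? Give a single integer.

i → match
ii → no match
iii → match
iv → no match
v → no match
Total matched: 2

2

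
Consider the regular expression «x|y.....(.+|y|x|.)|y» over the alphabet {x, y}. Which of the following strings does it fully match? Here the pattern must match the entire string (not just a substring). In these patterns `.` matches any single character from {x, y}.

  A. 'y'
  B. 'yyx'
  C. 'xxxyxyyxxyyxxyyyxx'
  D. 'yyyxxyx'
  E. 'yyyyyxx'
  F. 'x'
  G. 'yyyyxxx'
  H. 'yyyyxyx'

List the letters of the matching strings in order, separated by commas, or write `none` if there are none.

A, D, E, F, G, H

A → match
B → no match
C → no match
D → match
E → match
F → match
G → match
H → match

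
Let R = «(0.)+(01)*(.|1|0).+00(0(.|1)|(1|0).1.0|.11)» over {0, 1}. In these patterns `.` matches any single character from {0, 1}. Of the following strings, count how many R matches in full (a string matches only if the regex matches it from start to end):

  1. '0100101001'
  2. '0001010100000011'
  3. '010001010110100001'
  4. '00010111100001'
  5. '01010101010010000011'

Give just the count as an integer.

1 → no match
2 → match
3 → match
4 → match
5 → match
Total matched: 4

4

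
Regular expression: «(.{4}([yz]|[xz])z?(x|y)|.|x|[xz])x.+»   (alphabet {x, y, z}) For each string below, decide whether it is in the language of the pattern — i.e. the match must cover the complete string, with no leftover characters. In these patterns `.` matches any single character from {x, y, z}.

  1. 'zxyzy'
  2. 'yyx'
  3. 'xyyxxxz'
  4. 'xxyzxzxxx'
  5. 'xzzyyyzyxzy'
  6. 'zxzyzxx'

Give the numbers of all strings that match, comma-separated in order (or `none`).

1, 4, 6

1 → match
2 → no match
3 → no match
4 → match
5 → no match
6 → match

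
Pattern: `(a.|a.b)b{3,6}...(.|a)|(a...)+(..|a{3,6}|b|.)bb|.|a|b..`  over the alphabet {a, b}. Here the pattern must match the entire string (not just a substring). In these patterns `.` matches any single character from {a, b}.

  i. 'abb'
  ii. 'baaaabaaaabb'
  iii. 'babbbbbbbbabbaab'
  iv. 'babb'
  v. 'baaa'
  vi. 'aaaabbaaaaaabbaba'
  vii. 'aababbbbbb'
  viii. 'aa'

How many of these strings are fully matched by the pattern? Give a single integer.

i → no match
ii → no match
iii → no match
iv → no match
v → no match
vi → no match
vii → no match
viii → no match
Total matched: 0

0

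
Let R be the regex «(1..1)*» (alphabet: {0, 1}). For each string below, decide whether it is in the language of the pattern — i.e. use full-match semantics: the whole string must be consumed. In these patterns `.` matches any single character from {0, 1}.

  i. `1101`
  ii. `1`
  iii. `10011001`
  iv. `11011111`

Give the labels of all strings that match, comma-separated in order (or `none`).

i → match
ii → no match
iii → match
iv → match

i, iii, iv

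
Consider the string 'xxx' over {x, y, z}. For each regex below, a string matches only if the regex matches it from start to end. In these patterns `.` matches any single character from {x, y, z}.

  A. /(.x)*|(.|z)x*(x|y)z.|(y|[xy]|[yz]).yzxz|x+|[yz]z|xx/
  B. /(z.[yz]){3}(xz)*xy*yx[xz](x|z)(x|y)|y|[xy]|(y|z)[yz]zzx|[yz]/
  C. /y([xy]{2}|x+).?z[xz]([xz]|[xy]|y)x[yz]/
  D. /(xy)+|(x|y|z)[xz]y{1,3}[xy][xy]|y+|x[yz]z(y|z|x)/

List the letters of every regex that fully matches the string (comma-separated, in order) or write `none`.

A

A → match
B → no match
C → no match — must start with 'y'
D → no match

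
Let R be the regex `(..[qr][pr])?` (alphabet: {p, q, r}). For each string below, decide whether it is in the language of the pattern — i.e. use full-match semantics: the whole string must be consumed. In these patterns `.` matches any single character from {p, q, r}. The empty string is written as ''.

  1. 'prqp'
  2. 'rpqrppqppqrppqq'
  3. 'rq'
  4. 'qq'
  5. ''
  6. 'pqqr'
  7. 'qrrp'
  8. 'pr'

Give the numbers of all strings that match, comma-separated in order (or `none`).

1, 5, 6, 7

1 → match
2 → no match
3 → no match
4 → no match
5 → match
6 → match
7 → match
8 → no match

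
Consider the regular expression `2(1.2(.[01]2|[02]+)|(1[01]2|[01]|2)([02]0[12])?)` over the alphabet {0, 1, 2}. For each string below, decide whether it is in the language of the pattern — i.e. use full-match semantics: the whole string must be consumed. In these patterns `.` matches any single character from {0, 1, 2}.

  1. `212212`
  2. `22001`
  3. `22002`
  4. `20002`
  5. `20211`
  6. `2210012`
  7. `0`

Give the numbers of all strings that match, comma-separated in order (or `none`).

2, 3, 4

1 → no match
2 → match
3 → match
4 → match
5 → no match
6 → no match
7 → no match — must start with `2`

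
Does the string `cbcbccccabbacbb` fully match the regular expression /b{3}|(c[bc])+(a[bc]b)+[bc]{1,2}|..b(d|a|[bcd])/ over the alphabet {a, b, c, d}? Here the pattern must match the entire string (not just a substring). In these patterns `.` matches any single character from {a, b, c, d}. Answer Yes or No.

Yes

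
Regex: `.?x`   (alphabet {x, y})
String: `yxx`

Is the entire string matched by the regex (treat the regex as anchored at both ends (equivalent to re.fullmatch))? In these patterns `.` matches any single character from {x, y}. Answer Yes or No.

No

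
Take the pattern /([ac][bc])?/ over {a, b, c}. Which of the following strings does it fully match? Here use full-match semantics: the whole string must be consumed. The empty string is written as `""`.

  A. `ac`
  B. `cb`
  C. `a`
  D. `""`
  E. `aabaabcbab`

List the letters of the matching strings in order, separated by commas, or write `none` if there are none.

A → match
B → match
C → no match
D → match
E → no match

A, B, D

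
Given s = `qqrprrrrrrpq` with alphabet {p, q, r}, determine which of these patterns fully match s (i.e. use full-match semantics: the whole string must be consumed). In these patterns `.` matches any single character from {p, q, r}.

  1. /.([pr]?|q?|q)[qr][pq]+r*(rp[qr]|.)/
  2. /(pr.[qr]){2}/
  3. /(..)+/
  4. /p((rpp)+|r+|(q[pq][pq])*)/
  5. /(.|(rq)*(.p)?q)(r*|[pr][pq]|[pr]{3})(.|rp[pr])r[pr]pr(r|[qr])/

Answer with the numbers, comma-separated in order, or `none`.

1 → match
2 → no match — must start with `pr`
3 → match
4 → no match — must start with `p`
5 → no match

1, 3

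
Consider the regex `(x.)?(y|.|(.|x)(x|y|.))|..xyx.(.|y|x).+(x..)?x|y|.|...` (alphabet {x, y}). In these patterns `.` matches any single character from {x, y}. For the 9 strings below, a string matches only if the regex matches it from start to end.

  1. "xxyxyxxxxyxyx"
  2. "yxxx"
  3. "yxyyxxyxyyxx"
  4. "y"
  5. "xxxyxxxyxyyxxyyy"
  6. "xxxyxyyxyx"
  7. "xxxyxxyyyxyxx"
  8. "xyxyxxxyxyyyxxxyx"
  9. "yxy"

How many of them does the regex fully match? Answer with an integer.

1 → no match
2. "yxxx" → no match
3. "yxyyxxyxyyxx" → no match
4. "y" → match
5 → no match
6. "xxxyxyyxyx" → match
7 → match
8 → match
9. "yxy" → match
Total matched: 5

5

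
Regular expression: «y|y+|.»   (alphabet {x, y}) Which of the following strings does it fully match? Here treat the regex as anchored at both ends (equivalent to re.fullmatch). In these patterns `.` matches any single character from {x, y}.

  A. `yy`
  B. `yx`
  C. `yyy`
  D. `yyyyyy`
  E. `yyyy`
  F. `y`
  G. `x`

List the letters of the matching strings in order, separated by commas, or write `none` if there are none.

A, C, D, E, F, G

A. `yy` → match
B. `yx` → no match
C. `yyy` → match
D. `yyyyyy` → match
E. `yyyy` → match
F. `y` → match
G. `x` → match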